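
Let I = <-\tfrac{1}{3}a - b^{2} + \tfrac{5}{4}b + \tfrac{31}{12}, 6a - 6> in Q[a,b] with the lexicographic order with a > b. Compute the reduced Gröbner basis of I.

G = {a - 1, b^{2} - \tfrac{5}{4}b - \tfrac{9}{4}}

The reduced Gröbner basis is the canonical form of the ideal for this ordering.

f_1 = -\tfrac{1}{3}a - b^{2} + \tfrac{5}{4}b + \tfrac{31}{12}, LT = a.
f_2 = 6a - 6, LT = a.

S(f_1,f_2): lcm = a. S = 3b^{2} - \tfrac{15}{4}b - \tfrac{27}{4}.
  leading term b^{2}: no divisor's leading term divides it; move 3b^{2} to the remainder.
  leading term b: no divisor's leading term divides it; move -\tfrac{15}{4}b to the remainder.
  leading term 1: no divisor's leading term divides it; move -\tfrac{27}{4} to the remainder.
  remainder 3b^{2} - \tfrac{15}{4}b - \tfrac{27}{4} ≠ 0; add g_3 = 3b^{2} - \tfrac{15}{4}b - \tfrac{27}{4} to the basis.

The other S-polynomials (S(f_1,g_3), S(f_2,g_3)) all reduce to 0 modulo the current basis, so we have a Gröbner basis.
Inter-reduce: drop elements whose leading term is divisible by another's, tail-reduce, and make monic.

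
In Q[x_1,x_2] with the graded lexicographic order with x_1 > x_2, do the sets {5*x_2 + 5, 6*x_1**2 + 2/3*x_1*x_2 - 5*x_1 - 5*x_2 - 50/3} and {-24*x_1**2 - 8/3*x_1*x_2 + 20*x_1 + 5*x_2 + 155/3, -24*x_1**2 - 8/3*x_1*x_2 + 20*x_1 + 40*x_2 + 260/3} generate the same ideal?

Yes, the ideals are equal.

Since reduced Gröbner bases are canonical representatives of ideals under a given ordering, it suffices to compute and compare them.
Buchberger on the first generating set:
f_1 = 5*x_2 + 5, LT = x_2.
f_2 = 6*x_1**2 + 2/3*x_1*x_2 - 5*x_1 - 5*x_2 - 50/3, LT = x_1**2.

S(f_1,f_2): leading monomials are coprime, so the S-polynomial reduces to 0 (Buchberger's first criterion).
Every S-polynomial of the final basis reduces to 0, so we have a Gröbner basis.
Inter-reduce: drop elements whose leading term is divisible by another's, tail-reduce, and make monic.
Reduced Gröbner basis: {x_1**2 - 17/18*x_1 - 35/18, x_2 + 1}.

Buchberger on the second generating set:
h_1 = -24*x_1**2 - 8/3*x_1*x_2 + 20*x_1 + 5*x_2 + 155/3, LT = x_1**2.
h_2 = -24*x_1**2 - 8/3*x_1*x_2 + 20*x_1 + 40*x_2 + 260/3, LT = x_1**2.

S(h_1,h_2): lcm = x_1**2. S = 35/24*x_2 + 35/24.
  leading term x_2: no divisor's leading term divides it; move 35/24*x_2 to the remainder.
  leading term 1: no divisor's leading term divides it; move 35/24 to the remainder.
  remainder 35/24*x_2 + 35/24 ≠ 0; add k_3 = 35/24*x_2 + 35/24 to the basis.

S(h_1,k_3): leading monomials are coprime, so the S-polynomial reduces to 0 (Buchberger's first criterion).
S(h_2,k_3): leading monomials are coprime, so the S-polynomial reduces to 0 (Buchberger's first criterion).
Every S-polynomial of the final basis reduces to 0, so we have a Gröbner basis.
Inter-reduce: drop elements whose leading term is divisible by another's, tail-reduce, and make monic.
Reduced Gröbner basis: {x_1**2 - 17/18*x_1 - 35/18, x_2 + 1}.

The two bases agree; hence the ideals are identical.
The same test decides containment: I ⊆ J iff every generator of I reduces to 0 modulo a Gröbner basis of J.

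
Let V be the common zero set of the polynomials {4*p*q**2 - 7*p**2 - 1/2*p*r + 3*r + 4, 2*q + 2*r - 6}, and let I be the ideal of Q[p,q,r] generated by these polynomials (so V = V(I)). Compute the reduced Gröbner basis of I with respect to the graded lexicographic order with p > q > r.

f_1 = 4*p*q**2 - 7*p**2 - 1/2*p*r + 3*r + 4, LT = p*q**2.
f_2 = 2*q + 2*r - 6, LT = q.

S(f_1,f_2): lcm = p*q**2. S = -p*q*r - 7/4*p**2 + 3*p*q - 1/8*p*r + 3/4*r + 1.
  reduce S modulo (f_1, f_2):
  remainder p*r**2 - 7/4*p**2 - 49/8*p*r + 9*p + 3/4*r + 1 ≠ 0; add g_3 = p*r**2 - 7/4*p**2 - 49/8*p*r + 9*p + 3/4*r + 1 to the basis.

The other S-polynomials (S(f_1,g_3), S(f_2,g_3)) all reduce to 0 modulo the current basis, so we have a Gröbner basis.
Inter-reduce: drop elements whose leading term is divisible by another's, tail-reduce, and make monic.

G = {p*r**2 - 7/4*p**2 - 49/8*p*r + 9*p + 3/4*r + 1, q + r - 3}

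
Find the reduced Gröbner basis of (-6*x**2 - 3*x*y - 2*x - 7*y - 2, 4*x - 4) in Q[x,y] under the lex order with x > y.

Buchberger's algorithm terminates because the ascending chain of leading-term ideals stabilizes.

f_1 = -6*x**2 - 3*x*y - 2*x - 7*y - 2, LT = x**2.
f_2 = 4*x - 4, LT = x.

S(f_1,f_2): lcm = x**2. S = 1/2*x*y + 4/3*x + 7/6*y + 1/3.
  leading term x*y: subtract (1/8*y)·f_2 from 1/2*x*y + 4/3*x + 7/6*y + 1/3 → 4/3*x + 5/3*y + 1/3
  leading term x: subtract (1/3)·f_2 from 4/3*x + 5/3*y + 1/3 → 5/3*y + 5/3
  leading term y: no divisor's leading term divides it; move 5/3*y to the remainder.
  leading term 1: no divisor's leading term divides it; move 5/3 to the remainder.
  remainder 5/3*y + 5/3 ≠ 0; add g_3 = 5/3*y + 5/3 to the basis.

S(f_1,g_3): leading monomials are coprime, so the S-polynomial reduces to 0 (Buchberger's first criterion).
S(f_2,g_3): leading monomials are coprime, so the S-polynomial reduces to 0 (Buchberger's first criterion).
Every S-polynomial of the final basis reduces to 0, so we have a Gröbner basis.
Inter-reduce: drop elements whose leading term is divisible by another's, tail-reduce, and make monic.

G = {x - 1, y + 1}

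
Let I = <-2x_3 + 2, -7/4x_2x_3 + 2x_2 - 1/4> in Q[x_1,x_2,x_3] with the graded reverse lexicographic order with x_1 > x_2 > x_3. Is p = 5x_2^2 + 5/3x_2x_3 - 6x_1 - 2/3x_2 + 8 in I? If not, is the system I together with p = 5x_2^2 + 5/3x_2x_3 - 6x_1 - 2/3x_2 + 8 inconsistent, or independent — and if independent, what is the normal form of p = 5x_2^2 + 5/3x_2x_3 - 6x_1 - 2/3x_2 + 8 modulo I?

5x_2^2 + 5/3x_2x_3 - 6x_1 - 2/3x_2 + 8 is independent of I; its normal form modulo I is -6x_1 + 14.

First compute the reduced Gröbner basis of I by Buchberger's algorithm.
f_1 = -2x_3 + 2, LT = x_3.
f_2 = -7/4x_2x_3 + 2x_2 - 1/4, LT = x_2x_3.

S(f_1,f_2): lcm = x_2x_3. S = 1/7x_2 - 1/7.
  leading term x_2: no divisor's leading term divides it; move 1/7x_2 to the remainder.
  leading term 1: no divisor's leading term divides it; move -1/7 to the remainder.
  remainder 1/7x_2 - 1/7 ≠ 0; add h_3 = 1/7x_2 - 1/7 to the basis.

S(f_1,h_3): leading monomials are coprime, so the S-polynomial reduces to 0 (Buchberger's first criterion).
S(f_2,h_3): lcm = x_2x_3. S = -8/7x_2 + x_3 + 1/7.
  leading term x_2: subtract (-8)·h_3 from -8/7x_2 + x_3 + 1/7 → x_3 - 1
  leading term x_3: subtract (-1/2)·f_1 from x_3 - 1 → 0
  remainder 0.

Every S-polynomial of the final basis reduces to 0, so we have a Gröbner basis.
Inter-reduce: drop elements whose leading term is divisible by another's, tail-reduce, and make monic.
Reduced Gröbner basis: {x_2 - 1, x_3 - 1}.
Label its elements g_1 = x_2 - 1, g_2 = x_3 - 1.

Reduce p = 5x_2^2 + 5/3x_2x_3 - 6x_1 - 2/3x_2 + 8 modulo G:
  leading term x_2^2: subtract (5x_2)·g_1 from 5x_2^2 + 5/3x_2x_3 - 6x_1 - 2/3x_2 + 8 → 5/3x_2x_3 - 6x_1 + 13/3x_2 + 8
  leading term x_2x_3: subtract (5/3x_3)·g_1 from 5/3x_2x_3 - 6x_1 + 13/3x_2 + 8 → -6x_1 + 13/3x_2 + 5/3x_3 + 8
  leading term x_1: no divisor's leading term divides it; move -6x_1 to the remainder.
  leading term x_2: subtract (13/3)·g_1 from 13/3x_2 + 5/3x_3 + 8 → 5/3x_3 + 37/3
  leading term x_3: subtract (5/3)·g_2 from 5/3x_3 + 37/3 → 14
  leading term 1: no divisor's leading term divides it; move 14 to the remainder.
  normal form = -6x_1 + 14.
The normal form is nonzero, so p ∉ I. Since p minus its normal form lies in I, I + (p) = I + (r) where r = -6x_1 + 14; decide whether this ideal is the whole ring.
Run Buchberger on G together with r (pairs among the g_i already reduce to 0 since G is a Gröbner basis):
g_1 = x_2 - 1, LT = x_2.
g_2 = x_3 - 1, LT = x_3.
r = -6x_1 + 14, LT = x_1.

S(g_1,g_2): leading monomials are coprime, so the S-polynomial reduces to 0 (Buchberger's first criterion).
S(g_1,r): leading monomials are coprime, so the S-polynomial reduces to 0 (Buchberger's first criterion).
S(g_2,r): leading monomials are coprime, so the S-polynomial reduces to 0 (Buchberger's first criterion).
Every S-polynomial of the final basis reduces to 0, so we have a Gröbner basis.
Inter-reduce: drop elements whose leading term is divisible by another's, tail-reduce, and make monic.
Reduced Gröbner basis: {x_1 - 7/3, x_2 - 1, x_3 - 1}.
The reduced Gröbner basis of I + (p) is {x_1 - 7/3, x_2 - 1, x_3 - 1} ≠ {1}, a proper ideal, so the enlarged system stays consistent: p is independent of I, with normal form -6x_1 + 14.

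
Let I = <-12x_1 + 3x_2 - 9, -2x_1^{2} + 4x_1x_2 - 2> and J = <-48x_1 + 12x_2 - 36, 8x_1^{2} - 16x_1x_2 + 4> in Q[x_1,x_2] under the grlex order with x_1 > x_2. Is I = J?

No, the ideals differ.

Equality of ideals is decidable: compute both reduced Gröbner bases (unique for the ordering) and check whether they agree.
Buchberger on the first generating set:
f_1 = -12x_1 + 3x_2 - 9, LT = x_1.
f_2 = -2x_1^{2} + 4x_1x_2 - 2, LT = x_1^{2}.

S(f_1,f_2): lcm = x_1^{2}. S = \tfrac{7}{4}x_1x_2 + \tfrac{3}{4}x_1 - 1.
  leading term x_1x_2: subtract (-\tfrac{7}{48}x_2)·f_1 from \tfrac{7}{4}x_1x_2 + \tfrac{3}{4}x_1 - 1 → \tfrac{7}{16}x_2^{2} + \tfrac{3}{4}x_1 - \tfrac{21}{16}x_2 - 1
  leading term x_2^{2}: no divisor's leading term divides it; move \tfrac{7}{16}x_2^{2} to the remainder.
  leading term x_1: subtract (-\tfrac{1}{16})·f_1 from \tfrac{3}{4}x_1 - \tfrac{21}{16}x_2 - 1 → -\tfrac{9}{8}x_2 - \tfrac{25}{16}
  leading term x_2: no divisor's leading term divides it; move -\tfrac{9}{8}x_2 to the remainder.
  leading term 1: no divisor's leading term divides it; move -\tfrac{25}{16} to the remainder.
  remainder \tfrac{7}{16}x_2^{2} - \tfrac{9}{8}x_2 - \tfrac{25}{16} ≠ 0; add g_3 = \tfrac{7}{16}x_2^{2} - \tfrac{9}{8}x_2 - \tfrac{25}{16} to the basis.

S(f_1,g_3): leading monomials are coprime, so the S-polynomial reduces to 0 (Buchberger's first criterion).
S(f_2,g_3): leading monomials are coprime, so the S-polynomial reduces to 0 (Buchberger's first criterion).
Every S-polynomial of the final basis reduces to 0, so we have a Gröbner basis.
Inter-reduce: drop elements whose leading term is divisible by another's, tail-reduce, and make monic.
Reduced Gröbner basis: {x_2^{2} - \tfrac{18}{7}x_2 - \tfrac{25}{7}, x_1 - \tfrac{1}{4}x_2 + \tfrac{3}{4}}.

Buchberger on the second generating set:
h_1 = -48x_1 + 12x_2 - 36, LT = x_1.
h_2 = 8x_1^{2} - 16x_1x_2 + 4, LT = x_1^{2}.

S(h_1,h_2): lcm = x_1^{2}. S = \tfrac{7}{4}x_1x_2 + \tfrac{3}{4}x_1 - \tfrac{1}{2}.
  leading term x_1x_2: subtract (-\tfrac{7}{192}x_2)·h_1 from \tfrac{7}{4}x_1x_2 + \tfrac{3}{4}x_1 - \tfrac{1}{2} → \tfrac{7}{16}x_2^{2} + \tfrac{3}{4}x_1 - \tfrac{21}{16}x_2 - \tfrac{1}{2}
  leading term x_2^{2}: no divisor's leading term divides it; move \tfrac{7}{16}x_2^{2} to the remainder.
  leading term x_1: subtract (-\tfrac{1}{64})·h_1 from \tfrac{3}{4}x_1 - \tfrac{21}{16}x_2 - \tfrac{1}{2} → -\tfrac{9}{8}x_2 - \tfrac{17}{16}
  leading term x_2: no divisor's leading term divides it; move -\tfrac{9}{8}x_2 to the remainder.
  leading term 1: no divisor's leading term divides it; move -\tfrac{17}{16} to the remainder.
  remainder \tfrac{7}{16}x_2^{2} - \tfrac{9}{8}x_2 - \tfrac{17}{16} ≠ 0; add k_3 = \tfrac{7}{16}x_2^{2} - \tfrac{9}{8}x_2 - \tfrac{17}{16} to the basis.

S(h_1,k_3): leading monomials are coprime, so the S-polynomial reduces to 0 (Buchberger's first criterion).
S(h_2,k_3): leading monomials are coprime, so the S-polynomial reduces to 0 (Buchberger's first criterion).
Every S-polynomial of the final basis reduces to 0, so we have a Gröbner basis.
Inter-reduce: drop elements whose leading term is divisible by another's, tail-reduce, and make monic.
Reduced Gröbner basis: {x_2^{2} - \tfrac{18}{7}x_2 - \tfrac{17}{7}, x_1 - \tfrac{1}{4}x_2 + \tfrac{3}{4}}.

These differ, so the ideals are not equal.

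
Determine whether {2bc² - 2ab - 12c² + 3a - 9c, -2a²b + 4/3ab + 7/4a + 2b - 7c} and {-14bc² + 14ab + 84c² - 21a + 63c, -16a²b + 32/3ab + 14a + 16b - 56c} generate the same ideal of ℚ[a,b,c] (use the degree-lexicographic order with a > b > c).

Yes, the ideals are equal.

For a fixed monomial order, each ideal has a unique reduced Gröbner basis; comparing bases decides equality.
Buchberger on the first generating set:
f_1 = 2bc² - 2ab - 12c² + 3a - 9c, LT = bc².
f_2 = -2a²b + 4/3ab + 7/4a + 2b - 7c, LT = a²b.

S(f_1,f_2): lcm = a²bc². S = -a³b - 6a²c² + ⅔abc² + 3/2a³ - 9/2a²c + ⅞ac² + bc² - 7/2c³.
  reduce S modulo (f_1, f_2):
  remainder -6a²c² + 3/2a³ - 9/2a²c + 39/8ac² - 7/2c³ - 15/8a² + 13/2ac + 6c² - 3/2a + 9/2c ≠ 0; add g_3 = -6a²c² + 3/2a³ - 9/2a²c + 39/8ac² - 7/2c³ - 15/8a² + 13/2ac + 6c² - 3/2a + 9/2c to the basis.

The other S-polynomials (S(f_1,g_3), S(f_2,g_3)) all reduce to 0 modulo the current basis, so we have a Gröbner basis.
Inter-reduce: drop elements whose leading term is divisible by another's, tail-reduce, and make monic.
Reduced Gröbner basis: {a²c² - ¼a³ + ¾a²c - 13/16ac² + 7/12c³ + 5/16a² - 13/12ac - c² + ¼a - ¾c, a²b - ⅔ab - ⅞a - b + 7/2c, bc² - ab - 6c² + 3/2a - 9/2c}.

Buchberger on the second generating set:
h_1 = -14bc² + 14ab + 84c² - 21a + 63c, LT = bc².
h_2 = -16a²b + 32/3ab + 14a + 16b - 56c, LT = a²b.

S(h_1,h_2): lcm = a²bc². S = -a³b - 6a²c² + ⅔abc² + 3/2a³ - 9/2a²c + ⅞ac² + bc² - 7/2c³.
  reduce S modulo (h_1, h_2):
  remainder -6a²c² + 3/2a³ - 9/2a²c + 39/8ac² - 7/2c³ - 15/8a² + 13/2ac + 6c² - 3/2a + 9/2c ≠ 0; add k_3 = -6a²c² + 3/2a³ - 9/2a²c + 39/8ac² - 7/2c³ - 15/8a² + 13/2ac + 6c² - 3/2a + 9/2c to the basis.

The other S-polynomials (S(h_1,k_3), S(h_2,k_3)) all reduce to 0 modulo the current basis, so we have a Gröbner basis.
Inter-reduce: drop elements whose leading term is divisible by another's, tail-reduce, and make monic.
Reduced Gröbner basis: {a²c² - ¼a³ + ¾a²c - 13/16ac² + 7/12c³ + 5/16a² - 13/12ac - c² + ¼a - ¾c, a²b - ⅔ab - ⅞a - b + 7/2c, bc² - ab - 6c² + 3/2a - 9/2c}.

The two bases agree; hence the ideals are identical.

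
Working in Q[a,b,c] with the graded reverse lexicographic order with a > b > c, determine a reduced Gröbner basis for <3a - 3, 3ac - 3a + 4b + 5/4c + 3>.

G = {a - 1, b + 17/16c}

f_1 = 3a - 3, LT = a.
f_2 = 3ac - 3a + 4b + 5/4c + 3, LT = ac.

S(f_1,f_2): lcm = ac. S = a - 4/3b - 17/12c - 1.
  leading term a: subtract (1/3)·f_1 from a - 4/3b - 17/12c - 1 → -4/3b - 17/12c
  leading term b: no divisor's leading term divides it; move -4/3b to the remainder.
  leading term c: no divisor's leading term divides it; move -17/12c to the remainder.
  remainder -4/3b - 17/12c ≠ 0; add g_3 = -4/3b - 17/12c to the basis.

The other S-polynomials (S(f_1,g_3), S(f_2,g_3)) all reduce to 0 modulo the current basis, so we have a Gröbner basis.
Inter-reduce: drop elements whose leading term is divisible by another's, tail-reduce, and make monic.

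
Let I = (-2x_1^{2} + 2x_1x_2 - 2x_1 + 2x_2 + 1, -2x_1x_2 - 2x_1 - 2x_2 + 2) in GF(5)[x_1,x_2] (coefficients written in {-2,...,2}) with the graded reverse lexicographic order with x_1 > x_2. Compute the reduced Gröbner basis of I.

f_1 = -2x_1^{2} + 2x_1x_2 - 2x_1 + 2x_2 + 1, LT = x_1^{2}.
f_2 = -2x_1x_2 - 2x_1 - 2x_2 + 2, LT = x_1x_2.

S(f_1,f_2): lcm = x_1^{2}x_2. S = -x_1x_2^{2} - x_1^{2} - x_2^{2} + x_1 + 2x_2.
  leading term x_1x_2^{2}: subtract (-2x_2)·f_2 from -x_1x_2^{2} - x_1^{2} - x_2^{2} + x_1 + 2x_2 → -x_1^{2} + x_1x_2 + x_1 + x_2
  leading term x_1^{2}: subtract (-2)·f_1 from -x_1^{2} + x_1x_2 + x_1 + x_2 → 2x_1 + 2
  leading term x_1: no divisor's leading term divides it; move 2x_1 to the remainder.
  leading term 1: no divisor's leading term divides it; move 2 to the remainder.
  remainder 2x_1 + 2 ≠ 0; add g_3 = 2x_1 + 2 to the basis.

S(f_1,g_3): lcm = x_1^{2}. S = -x_1x_2 - x_2 + 2.
  leading term x_1x_2: subtract (-2)·f_2 from -x_1x_2 - x_2 + 2 → x_1 + 1
  leading term x_1: subtract (-2)·g_3 from x_1 + 1 → 0
  remainder 0.

S(f_2,g_3): lcm = x_1x_2. S = x_1 - 1.
  leading term x_1: subtract (-2)·g_3 from x_1 - 1 → -2
  leading term 1: no divisor's leading term divides it; move -2 to the remainder.
  remainder -2 ≠ 0; add g_4 = -2 to the basis.

S(f_1,g_4): leading monomials are coprime, so the S-polynomial reduces to 0 (Buchberger's first criterion).
S(f_2,g_4): leading monomials are coprime, so the S-polynomial reduces to 0 (Buchberger's first criterion).
S(g_3,g_4): leading monomials are coprime, so the S-polynomial reduces to 0 (Buchberger's first criterion).
Every S-polynomial of the final basis reduces to 0, so we have a Gröbner basis.
Inter-reduce: drop elements whose leading term is divisible by another's, tail-reduce, and make monic.

G = {1}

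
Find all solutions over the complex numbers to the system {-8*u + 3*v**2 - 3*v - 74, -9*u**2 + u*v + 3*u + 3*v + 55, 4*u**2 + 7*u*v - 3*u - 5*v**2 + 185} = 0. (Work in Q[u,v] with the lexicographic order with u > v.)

{(2, -5)}

Compute a lex Gröbner basis by Buchberger's algorithm.
f_1 = -8*u + 3*v**2 - 3*v - 74, LT = u.
f_2 = -9*u**2 + u*v + 3*u + 3*v + 55, LT = u**2.
f_3 = 4*u**2 + 7*u*v - 3*u - 5*v**2 + 185, LT = u**2.

S(f_1,f_2): lcm = u**2. S = -3/8*u*v**2 + 35/72*u*v + 115/12*u + 1/3*v + 55/9.
  reduce S modulo (f_1, f_2, f_3):
  remainder -9/64*v**4 + 31/96*v**3 + 1321/192*v**2 - 1117/144*v - 11885/144 ≠ 0; add h_4 = -9/64*v**4 + 31/96*v**3 + 1321/192*v**2 - 1117/144*v - 11885/144 to the basis.

S(f_1,f_3): lcm = u**2. S = -3/8*u*v**2 - 11/8*u*v + 10*u + 5/4*v**2 - 185/4.
  reduce S modulo (f_1, f_2, f_3, h_4):
  remainder -67/96*v**3 + 101/48*v**2 + 4817/288*v - 8095/144 ≠ 0; add h_5 = -67/96*v**3 + 101/48*v**2 + 4817/288*v - 8095/144 to the basis.

S(h_4,h_5): lcm = v**4. S = 1300/1809*v**3 - 45154/1809*v**2 - 137774/5427*v + 47540/81.
  reduce S modulo (f_1, f_2, f_3, h_4, h_5):
  remainder -920906/40401*v**2 - 109954/13467*v + 21373340/40401 ≠ 0; add h_6 = -920906/40401*v**2 - 109954/13467*v + 21373340/40401 to the basis.

S(h_4,h_6): lcm = v**4. S = -33001223/12432231*v**3 - 319718323/12432231*v**2 + 4468/81*v + 47540/81.
  reduce S modulo (f_1, f_2, f_3, h_4, h_5, h_6):
  remainder 768233843936/212016965209*v + 3841169219680/212016965209 ≠ 0; add h_7 = 768233843936/212016965209*v + 3841169219680/212016965209 to the basis.

The other S-polynomials (S(f_2,f_3), S(f_1,h_4), S(f_2,h_4), S(f_3,h_4), S(f_1,h_5), S(f_2,h_5), S(f_3,h_5), S(f_1,h_6), S(f_2,h_6), S(f_3,h_6), S(h_5,h_6), S(f_1,h_7), S(f_2,h_7), S(f_3,h_7), S(h_4,h_7), S(h_5,h_7), S(h_6,h_7)) all reduce to 0 modulo the current basis, so we have a Gröbner basis.
Inter-reduce: drop elements whose leading term is divisible by another's, tail-reduce, and make monic.
Reduced Gröbner basis: {u - 2, v + 5}.

A lex Gröbner basis eliminates variables successively. Here v + 5 depends only on v, with roots {-5}; lifting each root through the earlier basis elements recovers the full solutions.
  v = -5: the earlier basis element becomes u - 2 = 0, giving u = 2 — point (2, -5).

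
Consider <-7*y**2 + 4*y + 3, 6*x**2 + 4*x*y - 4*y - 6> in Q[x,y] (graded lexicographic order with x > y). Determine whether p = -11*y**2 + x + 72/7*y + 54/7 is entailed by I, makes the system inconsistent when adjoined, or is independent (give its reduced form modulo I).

Adjoining -11*y**2 + x + 72/7*y + 54/7 makes the ideal the whole ring: the system is inconsistent.

First compute the reduced Gröbner basis of I by Buchberger's algorithm.
f_1 = -7*y**2 + 4*y + 3, LT = y**2.
f_2 = 6*x**2 + 4*x*y - 4*y - 6, LT = x**2.

The S-polynomials (S(f_1,f_2)) all reduce to 0 modulo the current basis, so we have a Gröbner basis.
Inter-reduce: drop elements whose leading term is divisible by another's, tail-reduce, and make monic.
Reduced Gröbner basis: {x**2 + 2/3*x*y - 2/3*y - 1, y**2 - 4/7*y - 3/7}.
Label its elements g_1 = x**2 + 2/3*x*y - 2/3*y - 1, g_2 = y**2 - 4/7*y - 3/7.

Reduce p = -11*y**2 + x + 72/7*y + 54/7 modulo G:
  leading term y**2: subtract (-11)·g_2 from -11*y**2 + x + 72/7*y + 54/7 → x + 4*y + 3
  leading term x: no divisor's leading term divides it; move x to the remainder.
  leading term y: no divisor's leading term divides it; move 4*y to the remainder.
  leading term 1: no divisor's leading term divides it; move 3 to the remainder.
  normal form = x + 4*y + 3.
The normal form is nonzero, so p ∉ I. Since p minus its normal form lies in I, I + (p) = I + (r) where r = x + 4*y + 3; decide whether this ideal is the whole ring.
Run Buchberger on G together with r (pairs among the g_i already reduce to 0 since G is a Gröbner basis):
g_1 = x**2 + 2/3*x*y - 2/3*y - 1, LT = x**2.
g_2 = y**2 - 4/7*y - 3/7, LT = y**2.
r = x + 4*y + 3, LT = x.

S(g_1,r): lcm = x**2. S = -10/3*x*y - 3*x - 2/3*y - 1.
  reduce S modulo (g_1, g_2, r):
  remainder 608/21*y + 96/7 ≠ 0; add m_4 = 608/21*y + 96/7 to the basis.

S(g_2,m_4): lcm = y**2. S = -139/133*y - 3/7.
  reduce S modulo (g_1, g_2, r, m_4):
  remainder 24/361 ≠ 0; add m_5 = 24/361 to the basis.

The other S-polynomials (S(g_1,g_2), S(g_2,r), S(g_1,m_4), S(r,m_4), S(g_1,m_5), S(g_2,m_5), S(r,m_5), S(m_4,m_5)) all reduce to 0 modulo the current basis, so we have a Gröbner basis.
Inter-reduce: drop elements whose leading term is divisible by another's, tail-reduce, and make monic.
Reduced Gröbner basis: {1}.
The reduced Gröbner basis of I + (p) is {1}: the ideal is the whole ring, so the enlarged system has no common solution — adjoining p is inconsistent.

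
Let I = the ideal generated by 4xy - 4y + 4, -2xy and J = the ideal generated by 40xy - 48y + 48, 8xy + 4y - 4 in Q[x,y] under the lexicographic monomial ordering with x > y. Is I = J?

Two ideals are equal iff their reduced Gröbner bases coincide (the reduced basis is unique for a fixed ordering).
Buchberger on the first generating set:
f_1 = 4xy - 4y + 4, LT = xy.
f_2 = -2xy, LT = xy.

S(f_1,f_2): lcm = xy. S = -y + 1.
  reduce S modulo (f_1, f_2):
  remainder -y + 1 ≠ 0; add g_3 = -y + 1 to the basis.

S(f_1,g_3): lcm = xy. S = x - y + 1.
  reduce S modulo (f_1, f_2, g_3):
  remainder x ≠ 0; add g_4 = x to the basis.

The other S-polynomials (S(f_2,g_3), S(f_1,g_4), S(f_2,g_4), S(g_3,g_4)) all reduce to 0 modulo the current basis, so we have a Gröbner basis.
Inter-reduce: drop elements whose leading term is divisible by another's, tail-reduce, and make monic.
Reduced Gröbner basis: {x, y - 1}.

Buchberger on the second generating set:
h_1 = 40xy - 48y + 48, LT = xy.
h_2 = 8xy + 4y - 4, LT = xy.

S(h_1,h_2): lcm = xy. S = -17/10y + 17/10.
  reduce S modulo (h_1, h_2):
  remainder -17/10y + 17/10 ≠ 0; add k_3 = -17/10y + 17/10 to the basis.

S(h_1,k_3): lcm = xy. S = x - 6/5y + 6/5.
  reduce S modulo (h_1, h_2, k_3):
  remainder x ≠ 0; add k_4 = x to the basis.

The other S-polynomials (S(h_2,k_3), S(h_1,k_4), S(h_2,k_4), S(k_3,k_4)) all reduce to 0 modulo the current basis, so we have a Gröbner basis.
Inter-reduce: drop elements whose leading term is divisible by another's, tail-reduce, and make monic.
Reduced Gröbner basis: {x, y - 1}.

The two bases agree; hence the ideals are identical.

Yes, the ideals are equal.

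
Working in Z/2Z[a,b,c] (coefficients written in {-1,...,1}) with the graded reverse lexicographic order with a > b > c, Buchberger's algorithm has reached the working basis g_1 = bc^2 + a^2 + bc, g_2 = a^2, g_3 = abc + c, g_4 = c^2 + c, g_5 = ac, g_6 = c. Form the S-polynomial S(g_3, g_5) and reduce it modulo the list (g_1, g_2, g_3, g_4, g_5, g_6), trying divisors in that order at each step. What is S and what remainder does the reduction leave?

S(g_3, g_5) = c; remainder on division = 0.

lcm(LM(g_3), LM(g_5)) = abc.
S = (lcm/LT(g_3))·g_3 − (lcm/LT(g_5))·g_5 = c.
Reduce S modulo (g_1, g_2, g_3, g_4, g_5, g_6) in that order:
  leading term c: subtract (1)·g_6 from c → 0
The remainder is 0, so this S-polynomial contributes no new basis element.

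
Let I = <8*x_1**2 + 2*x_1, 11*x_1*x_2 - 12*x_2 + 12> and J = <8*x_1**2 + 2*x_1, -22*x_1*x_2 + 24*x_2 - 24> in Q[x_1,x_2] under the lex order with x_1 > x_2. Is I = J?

Two ideals are equal iff their reduced Gröbner bases coincide (the reduced basis is unique for a fixed ordering).
Buchberger on the first generating set:
f_1 = 8*x_1**2 + 2*x_1, LT = x_1**2.
f_2 = 11*x_1*x_2 - 12*x_2 + 12, LT = x_1*x_2.

S(f_1,f_2): lcm = x_1**2*x_2. S = 59/44*x_1*x_2 - 12/11*x_1.
  leading term x_1*x_2: subtract (59/484)·f_2 from 59/44*x_1*x_2 - 12/11*x_1 → -12/11*x_1 + 177/121*x_2 - 177/121
  leading term x_1: no divisor's leading term divides it; move -12/11*x_1 to the remainder.
  leading term x_2: no divisor's leading term divides it; move 177/121*x_2 to the remainder.
  leading term 1: no divisor's leading term divides it; move -177/121 to the remainder.
  remainder -12/11*x_1 + 177/121*x_2 - 177/121 ≠ 0; add g_3 = -12/11*x_1 + 177/121*x_2 - 177/121 to the basis.

S(f_2,g_3): lcm = x_1*x_2. S = 59/44*x_2**2 - 107/44*x_2 + 12/11.
  leading term x_2**2: no divisor's leading term divides it; move 59/44*x_2**2 to the remainder.
  leading term x_2: no divisor's leading term divides it; move -107/44*x_2 to the remainder.
  leading term 1: no divisor's leading term divides it; move 12/11 to the remainder.
  remainder 59/44*x_2**2 - 107/44*x_2 + 12/11 ≠ 0; add g_4 = 59/44*x_2**2 - 107/44*x_2 + 12/11 to the basis.

The other S-polynomials (S(f_1,g_3), S(f_1,g_4), S(f_2,g_4), S(g_3,g_4)) all reduce to 0 modulo the current basis, so we have a Gröbner basis.
Inter-reduce: drop elements whose leading term is divisible by another's, tail-reduce, and make monic.
Reduced Gröbner basis: {x_1 - 59/44*x_2 + 59/44, x_2**2 - 107/59*x_2 + 48/59}.

Buchberger on the second generating set:
h_1 = 8*x_1**2 + 2*x_1, LT = x_1**2.
h_2 = -22*x_1*x_2 + 24*x_2 - 24, LT = x_1*x_2.

S(h_1,h_2): lcm = x_1**2*x_2. S = 59/44*x_1*x_2 - 12/11*x_1.
  leading term x_1*x_2: subtract (-59/968)·h_2 from 59/44*x_1*x_2 - 12/11*x_1 → -12/11*x_1 + 177/121*x_2 - 177/121
  leading term x_1: no divisor's leading term divides it; move -12/11*x_1 to the remainder.
  leading term x_2: no divisor's leading term divides it; move 177/121*x_2 to the remainder.
  leading term 1: no divisor's leading term divides it; move -177/121 to the remainder.
  remainder -12/11*x_1 + 177/121*x_2 - 177/121 ≠ 0; add k_3 = -12/11*x_1 + 177/121*x_2 - 177/121 to the basis.

S(h_2,k_3): lcm = x_1*x_2. S = 59/44*x_2**2 - 107/44*x_2 + 12/11.
  leading term x_2**2: no divisor's leading term divides it; move 59/44*x_2**2 to the remainder.
  leading term x_2: no divisor's leading term divides it; move -107/44*x_2 to the remainder.
  leading term 1: no divisor's leading term divides it; move 12/11 to the remainder.
  remainder 59/44*x_2**2 - 107/44*x_2 + 12/11 ≠ 0; add k_4 = 59/44*x_2**2 - 107/44*x_2 + 12/11 to the basis.

The other S-polynomials (S(h_1,k_3), S(h_1,k_4), S(h_2,k_4), S(k_3,k_4)) all reduce to 0 modulo the current basis, so we have a Gröbner basis.
Inter-reduce: drop elements whose leading term is divisible by another's, tail-reduce, and make monic.
Reduced Gröbner basis: {x_1 - 59/44*x_2 + 59/44, x_2**2 - 107/59*x_2 + 48/59}.

Same reduced basis, so the two generating sets span the same ideal.
The choice of monomial ordering does not affect the verdict — as long as both bases are computed under the same ordering, their equality decides ideal equality.

Yes, the ideals are equal.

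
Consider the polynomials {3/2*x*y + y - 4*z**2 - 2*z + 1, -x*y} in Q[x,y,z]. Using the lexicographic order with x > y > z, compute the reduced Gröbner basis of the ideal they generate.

G = {x*z**2 + 1/2*x*z - 1/4*x, y - 4*z**2 - 2*z + 1}

This is the nonlinear analogue of row-reducing a linear system.

f_1 = 3/2*x*y + y - 4*z**2 - 2*z + 1, LT = x*y.
f_2 = -x*y, LT = x*y.

S(f_1,f_2): lcm = x*y. S = 2/3*y - 8/3*z**2 - 4/3*z + 2/3.
  leading term y: no divisor's leading term divides it; move 2/3*y to the remainder.
  leading term z**2: no divisor's leading term divides it; move -8/3*z**2 to the remainder.
  leading term z: no divisor's leading term divides it; move -4/3*z to the remainder.
  leading term 1: no divisor's leading term divides it; move 2/3 to the remainder.
  remainder 2/3*y - 8/3*z**2 - 4/3*z + 2/3 ≠ 0; add g_3 = 2/3*y - 8/3*z**2 - 4/3*z + 2/3 to the basis.

S(f_1,g_3): lcm = x*y. S = 4*x*z**2 + 2*x*z - x + 2/3*y - 8/3*z**2 - 4/3*z + 2/3.
  leading term x*z**2: no divisor's leading term divides it; move 4*x*z**2 to the remainder.
  leading term x*z: no divisor's leading term divides it; move 2*x*z to the remainder.
  leading term x: no divisor's leading term divides it; move -x to the remainder.
  leading term y: subtract (1)·g_3 from 2/3*y - 8/3*z**2 - 4/3*z + 2/3 → 0
  remainder 4*x*z**2 + 2*x*z - x ≠ 0; add g_4 = 4*x*z**2 + 2*x*z - x to the basis.

The other S-polynomials (S(f_2,g_3), S(f_1,g_4), S(f_2,g_4), S(g_3,g_4)) all reduce to 0 modulo the current basis, so we have a Gröbner basis.
Inter-reduce: drop elements whose leading term is divisible by another's, tail-reduce, and make monic.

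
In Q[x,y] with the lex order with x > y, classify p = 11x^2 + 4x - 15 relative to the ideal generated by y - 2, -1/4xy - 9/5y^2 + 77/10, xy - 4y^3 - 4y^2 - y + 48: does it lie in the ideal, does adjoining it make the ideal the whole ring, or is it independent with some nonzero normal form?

11x^2 + 4x - 15 lies in I (it reduces to 0).

First compute the reduced Gröbner basis of I by Buchberger's algorithm.
f_1 = y - 2, LT = y.
f_2 = -1/4xy - 9/5y^2 + 77/10, LT = xy.
f_3 = xy - 4y^3 - 4y^2 - y + 48, LT = xy.

S(f_1,f_2): lcm = xy. S = -2x - 36/5y^2 + 154/5.
  reduce S modulo (f_1, f_2, f_3):
  remainder -2x + 2 ≠ 0; add h_4 = -2x + 2 to the basis.

The other S-polynomials (S(f_1,f_3), S(f_2,f_3), S(f_1,h_4), S(f_2,h_4), S(f_3,h_4)) all reduce to 0 modulo the current basis, so we have a Gröbner basis.
Inter-reduce: drop elements whose leading term is divisible by another's, tail-reduce, and make monic.
Reduced Gröbner basis: {x - 1, y - 2}.
Label its elements g_1 = x - 1, g_2 = y - 2.

Reduce p = 11x^2 + 4x - 15 modulo G:
  leading term x^2: subtract (11x)·g_1 from 11x^2 + 4x - 15 → 15x - 15
  leading term x: subtract (15)·g_1 from 15x - 15 → 0
  normal form = 0.
Since the normal form is 0, p ∈ I.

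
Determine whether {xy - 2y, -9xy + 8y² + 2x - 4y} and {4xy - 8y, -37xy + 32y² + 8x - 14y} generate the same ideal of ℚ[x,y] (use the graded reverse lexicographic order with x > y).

Equality of ideals is decidable: compute both reduced Gröbner bases (unique for the ordering) and check whether they agree.
Buchberger on the first generating set:
f_1 = xy - 2y, LT = xy.
f_2 = -9xy + 8y² + 2x - 4y, LT = xy.

S(f_1,f_2): lcm = xy. S = 8/9y² + 2/9x - 22/9y.
  leading term y²: no divisor's leading term divides it; move 8/9y² to the remainder.
  leading term x: no divisor's leading term divides it; move 2/9x to the remainder.
  leading term y: no divisor's leading term divides it; move -22/9y to the remainder.
  remainder 8/9y² + 2/9x - 22/9y ≠ 0; add g_3 = 8/9y² + 2/9x - 22/9y to the basis.

S(f_1,g_3): lcm = xy². S = -¼x² + 11/4xy - 2y².
  leading term x²: no divisor's leading term divides it; move -¼x² to the remainder.
  leading term xy: subtract (11/4)·f_1 from 11/4xy - 2y² → -2y² + 11/2y
  leading term y²: subtract (-9/4)·g_3 from -2y² + 11/2y → ½x
  leading term x: no divisor's leading term divides it; move ½x to the remainder.
  remainder -¼x² + ½x ≠ 0; add g_4 = -¼x² + ½x to the basis.

The other S-polynomials (S(f_2,g_3), S(f_1,g_4), S(f_2,g_4), S(g_3,g_4)) all reduce to 0 modulo the current basis, so we have a Gröbner basis.
Inter-reduce: drop elements whose leading term is divisible by another's, tail-reduce, and make monic.
Reduced Gröbner basis: {x² - 2x, xy - 2y, y² + ¼x - 11/4y}.

Buchberger on the second generating set:
h_1 = 4xy - 8y, LT = xy.
h_2 = -37xy + 32y² + 8x - 14y, LT = xy.

S(h_1,h_2): lcm = xy. S = 32/37y² + 8/37x - 88/37y.
  leading term y²: no divisor's leading term divides it; move 32/37y² to the remainder.
  leading term x: no divisor's leading term divides it; move 8/37x to the remainder.
  leading term y: no divisor's leading term divides it; move -88/37y to the remainder.
  remainder 32/37y² + 8/37x - 88/37y ≠ 0; add k_3 = 32/37y² + 8/37x - 88/37y to the basis.

S(h_1,k_3): lcm = xy². S = -¼x² + 11/4xy - 2y².
  leading term x²: no divisor's leading term divides it; move -¼x² to the remainder.
  leading term xy: subtract (11/16)·h_1 from 11/4xy - 2y² → -2y² + 11/2y
  leading term y²: subtract (-37/16)·k_3 from -2y² + 11/2y → ½x
  leading term x: no divisor's leading term divides it; move ½x to the remainder.
  remainder -¼x² + ½x ≠ 0; add k_4 = -¼x² + ½x to the basis.

The other S-polynomials (S(h_2,k_3), S(h_1,k_4), S(h_2,k_4), S(k_3,k_4)) all reduce to 0 modulo the current basis, so we have a Gröbner basis.
Inter-reduce: drop elements whose leading term is divisible by another's, tail-reduce, and make monic.
Reduced Gröbner basis: {x² - 2x, xy - 2y, y² + ¼x - 11/4y}.

Same reduced basis, so the two generating sets span the same ideal.
The same test decides containment: I ⊆ J iff every generator of I reduces to 0 modulo a Gröbner basis of J.

Yes, the ideals are equal.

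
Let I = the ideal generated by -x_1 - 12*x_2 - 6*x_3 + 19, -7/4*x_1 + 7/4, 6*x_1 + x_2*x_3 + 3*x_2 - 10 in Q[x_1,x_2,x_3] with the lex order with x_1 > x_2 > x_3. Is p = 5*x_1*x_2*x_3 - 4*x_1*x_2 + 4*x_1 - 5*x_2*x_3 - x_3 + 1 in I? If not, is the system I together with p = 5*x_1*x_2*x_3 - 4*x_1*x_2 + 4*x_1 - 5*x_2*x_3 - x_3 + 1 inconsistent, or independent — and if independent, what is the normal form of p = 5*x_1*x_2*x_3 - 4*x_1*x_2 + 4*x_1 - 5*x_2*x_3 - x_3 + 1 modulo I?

5*x_1*x_2*x_3 - 4*x_1*x_2 + 4*x_1 - 5*x_2*x_3 - x_3 + 1 is independent of I; its normal form modulo I is x_3 - 1.

First compute the reduced Gröbner basis of I by Buchberger's algorithm.
f_1 = -x_1 - 12*x_2 - 6*x_3 + 19, LT = x_1.
f_2 = -7/4*x_1 + 7/4, LT = x_1.
f_3 = 6*x_1 + x_2*x_3 + 3*x_2 - 10, LT = x_1.

S(f_1,f_2): lcm = x_1. S = 12*x_2 + 6*x_3 - 18.
  leading term x_2: no divisor's leading term divides it; move 12*x_2 to the remainder.
  leading term x_3: no divisor's leading term divides it; move 6*x_3 to the remainder.
  leading term 1: no divisor's leading term divides it; move -18 to the remainder.
  remainder 12*x_2 + 6*x_3 - 18 ≠ 0; add h_4 = 12*x_2 + 6*x_3 - 18 to the basis.

S(f_1,f_3): lcm = x_1. S = -1/6*x_2*x_3 + 23/2*x_2 + 6*x_3 - 52/3.
  leading term x_2*x_3: subtract (-1/72*x_3)·h_4 from -1/6*x_2*x_3 + 23/2*x_2 + 6*x_3 - 52/3 → 23/2*x_2 + 1/12*x_3**2 + 23/4*x_3 - 52/3
  leading term x_2: subtract (23/24)·h_4 from 23/2*x_2 + 1/12*x_3**2 + 23/4*x_3 - 52/3 → 1/12*x_3**2 - 1/12
  leading term x_3**2: no divisor's leading term divides it; move 1/12*x_3**2 to the remainder.
  leading term 1: no divisor's leading term divides it; move -1/12 to the remainder.
  remainder 1/12*x_3**2 - 1/12 ≠ 0; add h_5 = 1/12*x_3**2 - 1/12 to the basis.

The other S-polynomials (S(f_2,f_3), S(f_1,h_4), S(f_2,h_4), S(f_3,h_4), S(f_1,h_5), S(f_2,h_5), S(f_3,h_5), S(h_4,h_5)) all reduce to 0 modulo the current basis, so we have a Gröbner basis.
Inter-reduce: drop elements whose leading term is divisible by another's, tail-reduce, and make monic.
Reduced Gröbner basis: {x_1 - 1, x_2 + 1/2*x_3 - 3/2, x_3**2 - 1}.
Label its elements g_1 = x_1 - 1, g_2 = x_2 + 1/2*x_3 - 3/2, g_3 = x_3**2 - 1.

Reduce p = 5*x_1*x_2*x_3 - 4*x_1*x_2 + 4*x_1 - 5*x_2*x_3 - x_3 + 1 modulo G:
  leading term x_1*x_2*x_3: subtract (5*x_2*x_3)·g_1 from 5*x_1*x_2*x_3 - 4*x_1*x_2 + 4*x_1 - 5*x_2*x_3 - x_3 + 1 → -4*x_1*x_2 + 4*x_1 - x_3 + 1
  leading term x_1*x_2: subtract (-4*x_2)·g_1 from -4*x_1*x_2 + 4*x_1 - x_3 + 1 → 4*x_1 - 4*x_2 - x_3 + 1
  leading term x_1: subtract (4)·g_1 from 4*x_1 - 4*x_2 - x_3 + 1 → -4*x_2 - x_3 + 5
  leading term x_2: subtract (-4)·g_2 from -4*x_2 - x_3 + 5 → x_3 - 1
  leading term x_3: no divisor's leading term divides it; move x_3 to the remainder.
  leading term 1: no divisor's leading term divides it; move -1 to the remainder.
  normal form = x_3 - 1.
The normal form is nonzero, so p ∉ I. Since p minus its normal form lies in I, I + (p) = I + (r) where r = x_3 - 1; decide whether this ideal is the whole ring.
Run Buchberger on G together with r (pairs among the g_i already reduce to 0 since G is a Gröbner basis):
g_1 = x_1 - 1, LT = x_1.
g_2 = x_2 + 1/2*x_3 - 3/2, LT = x_2.
g_3 = x_3**2 - 1, LT = x_3**2.
r = x_3 - 1, LT = x_3.

The S-polynomials (S(g_1,g_2), S(g_1,g_3), S(g_1,r), S(g_2,g_3), S(g_2,r), S(g_3,r)) all reduce to 0 modulo the current basis, so we have a Gröbner basis.
Inter-reduce: drop elements whose leading term is divisible by another's, tail-reduce, and make monic.
Reduced Gröbner basis: {x_1 - 1, x_2 - 1, x_3 - 1}.
The reduced Gröbner basis of I + (p) is {x_1 - 1, x_2 - 1, x_3 - 1} ≠ {1}, a proper ideal, so the enlarged system stays consistent: p is independent of I, with normal form x_3 - 1.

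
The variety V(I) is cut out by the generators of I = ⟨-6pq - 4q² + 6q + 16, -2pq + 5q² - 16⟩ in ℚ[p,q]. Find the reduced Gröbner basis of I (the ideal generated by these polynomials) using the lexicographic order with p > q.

The reduced Gröbner basis is the canonical form of the ideal for this ordering.

f_1 = -6pq - 4q² + 6q + 16, LT = pq.
f_2 = -2pq + 5q² - 16, LT = pq.

S(f_1,f_2): lcm = pq. S = 19/6q² - q - 32/3.
  leading term q²: no divisor's leading term divides it; move 19/6q² to the remainder.
  leading term q: no divisor's leading term divides it; move -q to the remainder.
  leading term 1: no divisor's leading term divides it; move -32/3 to the remainder.
  remainder 19/6q² - q - 32/3 ≠ 0; add g_3 = 19/6q² - q - 32/3 to the basis.

S(f_1,g_3): lcm = pq². S = 6/19pq + 64/19p + ⅔q³ - q² - 8/3q.
  leading term pq: subtract (-1/19)·f_1 from 6/19pq + 64/19p + ⅔q³ - q² - 8/3q → 64/19p + ⅔q³ - 23/19q² - 134/57q + 16/19
  leading term p: no divisor's leading term divides it; move 64/19p to the remainder.
  leading term q³: subtract (4/19q)·g_3 from ⅔q³ - 23/19q² - 134/57q + 16/19 → -q² - 2/19q + 16/19
  leading term q²: subtract (-6/19)·g_3 from -q² - 2/19q + 16/19 → -8/19q - 48/19
  leading term q: no divisor's leading term divides it; move -8/19q to the remainder.
  leading term 1: no divisor's leading term divides it; move -48/19 to the remainder.
  remainder 64/19p - 8/19q - 48/19 ≠ 0; add g_4 = 64/19p - 8/19q - 48/19 to the basis.

The other S-polynomials (S(f_2,g_3), S(f_1,g_4), S(f_2,g_4), S(g_3,g_4)) all reduce to 0 modulo the current basis, so we have a Gröbner basis.
Inter-reduce: drop elements whose leading term is divisible by another's, tail-reduce, and make monic.

G = {p - ⅛q - ¾, q² - 6/19q - 64/19}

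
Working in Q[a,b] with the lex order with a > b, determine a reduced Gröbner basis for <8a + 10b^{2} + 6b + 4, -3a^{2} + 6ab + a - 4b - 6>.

G = {a + \tfrac{5}{4}b^{2} + \tfrac{3}{4}b + \tfrac{1}{2}, b^{4} + \tfrac{14}{5}b^{3} + \tfrac{179}{75}b^{2} + \tfrac{32}{15}b + \tfrac{116}{75}}

f_1 = 8a + 10b^{2} + 6b + 4, LT = a.
f_2 = -3a^{2} + 6ab + a - 4b - 6, LT = a^{2}.

S(f_1,f_2): lcm = a^{2}. S = \tfrac{5}{4}ab^{2} + \tfrac{11}{4}ab + \tfrac{5}{6}a - \tfrac{4}{3}b - 2.
  leading term ab^{2}: subtract (\tfrac{5}{32}b^{2})·f_1 from \tfrac{5}{4}ab^{2} + \tfrac{11}{4}ab + \tfrac{5}{6}a - \tfrac{4}{3}b - 2 → \tfrac{11}{4}ab + \tfrac{5}{6}a - \tfrac{25}{16}b^{4} - \tfrac{15}{16}b^{3} - \tfrac{5}{8}b^{2} - \tfrac{4}{3}b - 2
  leading term ab: subtract (\tfrac{11}{32}b)·f_1 from \tfrac{11}{4}ab + \tfrac{5}{6}a - \tfrac{25}{16}b^{4} - \tfrac{15}{16}b^{3} - \tfrac{5}{8}b^{2} - \tfrac{4}{3}b - 2 → \tfrac{5}{6}a - \tfrac{25}{16}b^{4} - \tfrac{35}{8}b^{3} - \tfrac{43}{16}b^{2} - \tfrac{65}{24}b - 2
  leading term a: subtract (\tfrac{5}{48})·f_1 from \tfrac{5}{6}a - \tfrac{25}{16}b^{4} - \tfrac{35}{8}b^{3} - \tfrac{43}{16}b^{2} - \tfrac{65}{24}b - 2 → -\tfrac{25}{16}b^{4} - \tfrac{35}{8}b^{3} - \tfrac{179}{48}b^{2} - \tfrac{10}{3}b - \tfrac{29}{12}
  leading term b^{4}: no divisor's leading term divides it; move -\tfrac{25}{16}b^{4} to the remainder.
  leading term b^{3}: no divisor's leading term divides it; move -\tfrac{35}{8}b^{3} to the remainder.
  leading term b^{2}: no divisor's leading term divides it; move -\tfrac{179}{48}b^{2} to the remainder.
  leading term b: no divisor's leading term divides it; move -\tfrac{10}{3}b to the remainder.
  leading term 1: no divisor's leading term divides it; move -\tfrac{29}{12} to the remainder.
  remainder -\tfrac{25}{16}b^{4} - \tfrac{35}{8}b^{3} - \tfrac{179}{48}b^{2} - \tfrac{10}{3}b - \tfrac{29}{12} ≠ 0; add g_3 = -\tfrac{25}{16}b^{4} - \tfrac{35}{8}b^{3} - \tfrac{179}{48}b^{2} - \tfrac{10}{3}b - \tfrac{29}{12} to the basis.

The other S-polynomials (S(f_1,g_3), S(f_2,g_3)) all reduce to 0 modulo the current basis, so we have a Gröbner basis.
Inter-reduce: drop elements whose leading term is divisible by another's, tail-reduce, and make monic.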